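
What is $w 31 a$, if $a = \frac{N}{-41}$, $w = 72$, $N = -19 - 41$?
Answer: $\frac{133920}{41} \approx 3266.3$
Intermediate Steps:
$N = -60$ ($N = -19 - 41 = -60$)
$a = \frac{60}{41}$ ($a = - \frac{60}{-41} = \left(-60\right) \left(- \frac{1}{41}\right) = \frac{60}{41} \approx 1.4634$)
$w 31 a = 72 \cdot 31 \cdot \frac{60}{41} = 2232 \cdot \frac{60}{41} = \frac{133920}{41}$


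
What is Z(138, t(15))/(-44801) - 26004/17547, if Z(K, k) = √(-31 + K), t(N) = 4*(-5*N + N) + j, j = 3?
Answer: -8668/5849 - √107/44801 ≈ -1.4822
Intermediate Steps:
t(N) = 3 - 16*N (t(N) = 4*(-5*N + N) + 3 = 4*(-4*N) + 3 = -16*N + 3 = 3 - 16*N)
Z(138, t(15))/(-44801) - 26004/17547 = √(-31 + 138)/(-44801) - 26004/17547 = √107*(-1/44801) - 26004*1/17547 = -√107/44801 - 8668/5849 = -8668/5849 - √107/44801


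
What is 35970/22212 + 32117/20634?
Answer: 20216497/6365589 ≈ 3.1759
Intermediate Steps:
35970/22212 + 32117/20634 = 35970*(1/22212) + 32117*(1/20634) = 5995/3702 + 32117/20634 = 20216497/6365589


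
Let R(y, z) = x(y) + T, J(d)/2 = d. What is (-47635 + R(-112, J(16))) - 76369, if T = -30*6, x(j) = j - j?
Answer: -124184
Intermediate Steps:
x(j) = 0
J(d) = 2*d
T = -180
R(y, z) = -180 (R(y, z) = 0 - 180 = -180)
(-47635 + R(-112, J(16))) - 76369 = (-47635 - 180) - 76369 = -47815 - 76369 = -124184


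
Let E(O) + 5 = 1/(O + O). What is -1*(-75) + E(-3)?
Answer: 419/6 ≈ 69.833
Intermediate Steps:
E(O) = -5 + 1/(2*O) (E(O) = -5 + 1/(O + O) = -5 + 1/(2*O))
-1*(-75) + E(-3) = -1*(-75) + (-5 + (½)/(-3)) = 75 + (-5 + (½)*(-⅓)) = 75 + (-5 - ⅙) = 75 - 31/6 = 419/6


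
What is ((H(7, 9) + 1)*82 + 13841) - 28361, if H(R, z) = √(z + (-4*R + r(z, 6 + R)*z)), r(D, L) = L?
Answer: -14438 + 574*√2 ≈ -13626.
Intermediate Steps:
H(R, z) = √(z - 4*R + z*(6 + R)) (H(R, z) = √(z + (-4*R + (6 + R)*z)) = √(z + (-4*R + z*(6 + R))) = √(z - 4*R + z*(6 + R)))
((H(7, 9) + 1)*82 + 13841) - 28361 = ((√(9 - 4*7 + 9*(6 + 7)) + 1)*82 + 13841) - 28361 = ((√(9 - 28 + 9*13) + 1)*82 + 13841) - 28361 = ((√(9 - 28 + 117) + 1)*82 + 13841) - 28361 = ((√98 + 1)*82 + 13841) - 28361 = ((7*√2 + 1)*82 + 13841) - 28361 = ((1 + 7*√2)*82 + 13841) - 28361 = ((82 + 574*√2) + 13841) - 28361 = (13923 + 574*√2) - 28361 = -14438 + 574*√2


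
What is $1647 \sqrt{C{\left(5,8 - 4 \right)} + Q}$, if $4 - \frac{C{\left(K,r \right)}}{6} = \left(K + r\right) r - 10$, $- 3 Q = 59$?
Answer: $549 i \sqrt{1365} \approx 20283.0 i$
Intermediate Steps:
$Q = - \frac{59}{3}$ ($Q = \left(- \frac{1}{3}\right) 59 = - \frac{59}{3} \approx -19.667$)
$C{\left(K,r \right)} = 84 - 6 r \left(K + r\right)$ ($C{\left(K,r \right)} = 24 - 6 \left(\left(K + r\right) r - 10\right) = 24 - 6 \left(r \left(K + r\right) - 10\right) = 24 - 6 \left(-10 + r \left(K + r\right)\right) = 24 - \left(-60 + 6 r \left(K + r\right)\right) = 84 - 6 r \left(K + r\right)$)
$1647 \sqrt{C{\left(5,8 - 4 \right)} + Q} = 1647 \sqrt{\left(84 - 6 \left(8 - 4\right)^{2} - 30 \left(8 - 4\right)\right) - \frac{59}{3}} = 1647 \sqrt{\left(84 - 6 \cdot 4^{2} - 30 \cdot 4\right) - \frac{59}{3}} = 1647 \sqrt{\left(84 - 96 - 120\right) - \frac{59}{3}} = 1647 \sqrt{-132 - \frac{59}{3}} = 1647 \sqrt{- \frac{455}{3}} = 1647 \frac{i \sqrt{1365}}{3} = 549 i \sqrt{1365}$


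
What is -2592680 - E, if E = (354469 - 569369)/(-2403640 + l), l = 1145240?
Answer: -32626287269/12584 ≈ -2.5927e+6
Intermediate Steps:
E = 2149/12584 (E = (354469 - 569369)/(-2403640 + 1145240) = -214900/(-1258400) = -214900*(-1/1258400) = 2149/12584 ≈ 0.17077)
-2592680 - E = -2592680 - 1*2149/12584 = -2592680 - 2149/12584 = -32626287269/12584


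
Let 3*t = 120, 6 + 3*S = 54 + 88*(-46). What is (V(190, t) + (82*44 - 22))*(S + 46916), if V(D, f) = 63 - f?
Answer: 164507844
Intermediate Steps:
S = -4000/3 (S = -2 + (54 + 88*(-46))/3 = -2 + (54 - 4048)/3 = -2 + (⅓)*(-3994) = -2 - 3994/3 = -4000/3 ≈ -1333.3)
t = 40 (t = (⅓)*120 = 40)
(V(190, t) + (82*44 - 22))*(S + 46916) = ((63 - 1*40) + (82*44 - 22))*(-4000/3 + 46916) = ((63 - 40) + (3608 - 22))*(136748/3) = (23 + 3586)*(136748/3) = 3609*(136748/3) = 164507844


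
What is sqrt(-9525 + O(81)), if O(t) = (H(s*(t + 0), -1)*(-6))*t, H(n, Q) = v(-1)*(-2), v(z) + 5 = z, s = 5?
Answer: I*sqrt(15357) ≈ 123.92*I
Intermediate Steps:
v(z) = -5 + z
H(n, Q) = 12 (H(n, Q) = (-5 - 1)*(-2) = -6*(-2) = 12)
O(t) = -72*t (O(t) = (12*(-6))*t = -72*t)
sqrt(-9525 + O(81)) = sqrt(-9525 - 72*81) = sqrt(-9525 - 5832) = sqrt(-15357) = I*sqrt(15357)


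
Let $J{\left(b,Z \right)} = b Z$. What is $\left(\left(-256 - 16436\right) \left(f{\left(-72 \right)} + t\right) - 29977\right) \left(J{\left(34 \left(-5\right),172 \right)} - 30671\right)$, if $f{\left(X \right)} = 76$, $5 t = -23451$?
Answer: $- \frac{23062814159017}{5} \approx -4.6126 \cdot 10^{12}$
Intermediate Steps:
$t = - \frac{23451}{5}$ ($t = \frac{1}{5} \left(-23451\right) = - \frac{23451}{5} \approx -4690.2$)
$J{\left(b,Z \right)} = Z b$
$\left(\left(-256 - 16436\right) \left(f{\left(-72 \right)} + t\right) - 29977\right) \left(J{\left(34 \left(-5\right),172 \right)} - 30671\right) = \left(\left(-256 - 16436\right) \left(76 - \frac{23451}{5}\right) - 29977\right) \left(172 \cdot 34 \left(-5\right) - 30671\right) = \left(\left(-16692\right) \left(- \frac{23071}{5}\right) - 29977\right) \left(172 \left(-170\right) - 30671\right) = \left(\frac{385101132}{5} - 29977\right) \left(-29240 - 30671\right) = \frac{384951247}{5} \left(-59911\right) = - \frac{23062814159017}{5}$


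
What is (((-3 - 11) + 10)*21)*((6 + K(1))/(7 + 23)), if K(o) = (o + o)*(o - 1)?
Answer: -84/5 ≈ -16.800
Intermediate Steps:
K(o) = 2*o*(-1 + o) (K(o) = (2*o)*(-1 + o) = 2*o*(-1 + o))
(((-3 - 11) + 10)*21)*((6 + K(1))/(7 + 23)) = (((-3 - 11) + 10)*21)*((6 + 2*1*(-1 + 1))/(7 + 23)) = ((-14 + 10)*21)*((6 + 2*1*0)/30) = (-4*21)*((6 + 0)*(1/30)) = -504/30 = -84*⅕ = -84/5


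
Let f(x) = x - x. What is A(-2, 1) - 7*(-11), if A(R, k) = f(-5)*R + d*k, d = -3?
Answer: 74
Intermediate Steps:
f(x) = 0
A(R, k) = -3*k (A(R, k) = 0*R - 3*k = 0 - 3*k = -3*k)
A(-2, 1) - 7*(-11) = -3*1 - 7*(-11) = -3 + 77 = 74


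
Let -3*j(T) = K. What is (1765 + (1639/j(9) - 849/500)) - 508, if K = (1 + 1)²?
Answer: 6513/250 ≈ 26.052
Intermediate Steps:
K = 4 (K = 2² = 4)
j(T) = -4/3 (j(T) = -⅓*4 = -4/3)
(1765 + (1639/j(9) - 849/500)) - 508 = (1765 + (1639/(-4/3) - 849/500)) - 508 = (1765 + (1639*(-¾) - 849*1/500)) - 508 = (1765 + (-4917/4 - 849/500)) - 508 = (1765 - 307737/250) - 508 = 133513/250 - 508 = 6513/250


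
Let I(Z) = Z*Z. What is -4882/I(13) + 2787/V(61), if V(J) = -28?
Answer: -607699/4732 ≈ -128.42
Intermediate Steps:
I(Z) = Z²
-4882/I(13) + 2787/V(61) = -4882/(13²) + 2787/(-28) = -4882/169 + 2787*(-1/28) = -4882*1/169 - 2787/28 = -4882/169 - 2787/28 = -607699/4732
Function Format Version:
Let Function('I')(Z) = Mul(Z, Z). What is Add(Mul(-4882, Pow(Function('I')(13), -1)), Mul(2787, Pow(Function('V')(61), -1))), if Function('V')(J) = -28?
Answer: Rational(-607699, 4732) ≈ -128.42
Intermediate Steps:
Function('I')(Z) = Pow(Z, 2)
Add(Mul(-4882, Pow(Function('I')(13), -1)), Mul(2787, Pow(Function('V')(61), -1))) = Add(Mul(-4882, Pow(Pow(13, 2), -1)), Mul(2787, Pow(-28, -1))) = Add(Mul(-4882, Pow(169, -1)), Mul(2787, Rational(-1, 28))) = Add(Mul(-4882, Rational(1, 169)), Rational(-2787, 28)) = Add(Rational(-4882, 169), Rational(-2787, 28)) = Rational(-607699, 4732)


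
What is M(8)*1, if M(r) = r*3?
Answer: 24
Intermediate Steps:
M(r) = 3*r
M(8)*1 = (3*8)*1 = 24*1 = 24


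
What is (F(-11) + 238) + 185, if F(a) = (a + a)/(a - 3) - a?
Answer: 3049/7 ≈ 435.57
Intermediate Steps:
F(a) = -a + 2*a/(-3 + a) (F(a) = (2*a)/(-3 + a) - a = 2*a/(-3 + a) - a = -a + 2*a/(-3 + a))
(F(-11) + 238) + 185 = (-11*(5 - 1*(-11))/(-3 - 11) + 238) + 185 = (-11*(5 + 11)/(-14) + 238) + 185 = (-11*(-1/14)*16 + 238) + 185 = (88/7 + 238) + 185 = 1754/7 + 185 = 3049/7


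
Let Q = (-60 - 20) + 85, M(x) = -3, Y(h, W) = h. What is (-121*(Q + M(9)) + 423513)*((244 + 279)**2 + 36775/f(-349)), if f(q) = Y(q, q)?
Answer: 40390569991266/349 ≈ 1.1573e+11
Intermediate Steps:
f(q) = q
Q = 5 (Q = -80 + 85 = 5)
(-121*(Q + M(9)) + 423513)*((244 + 279)**2 + 36775/f(-349)) = (-121*(5 - 3) + 423513)*((244 + 279)**2 + 36775/(-349)) = (-121*2 + 423513)*(523**2 + 36775*(-1/349)) = (-242 + 423513)*(273529 - 36775/349) = 423271*(95424846/349) = 40390569991266/349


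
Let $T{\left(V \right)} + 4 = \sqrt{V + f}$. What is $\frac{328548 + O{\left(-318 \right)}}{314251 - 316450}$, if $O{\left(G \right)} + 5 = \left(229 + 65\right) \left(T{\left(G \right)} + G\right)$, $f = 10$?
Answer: $- \frac{233875}{2199} - \frac{196 i \sqrt{77}}{733} \approx -106.36 - 2.3464 i$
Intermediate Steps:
$T{\left(V \right)} = -4 + \sqrt{10 + V}$ ($T{\left(V \right)} = -4 + \sqrt{V + 10} = -4 + \sqrt{10 + V}$)
$O{\left(G \right)} = -1181 + 294 G + 294 \sqrt{10 + G}$ ($O{\left(G \right)} = -5 + \left(229 + 65\right) \left(\left(-4 + \sqrt{10 + G}\right) + G\right) = -5 + 294 \left(-4 + G + \sqrt{10 + G}\right) = -5 + \left(-1176 + 294 G + 294 \sqrt{10 + G}\right) = -1181 + 294 G + 294 \sqrt{10 + G}$)
$\frac{328548 + O{\left(-318 \right)}}{314251 - 316450} = \frac{328548 + \left(-1181 + 294 \left(-318\right) + 294 \sqrt{10 - 318}\right)}{314251 - 316450} = \frac{328548 - \left(94673 - 588 i \sqrt{77}\right)}{-2199} = \left(328548 - \left(94673 - 588 i \sqrt{77}\right)\right) \left(- \frac{1}{2199}\right) = \left(233875 + 588 i \sqrt{77}\right) \left(- \frac{1}{2199}\right) = - \frac{233875}{2199} - \frac{196 i \sqrt{77}}{733}$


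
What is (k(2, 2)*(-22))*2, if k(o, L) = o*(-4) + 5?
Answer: 132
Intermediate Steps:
k(o, L) = 5 - 4*o (k(o, L) = -4*o + 5 = 5 - 4*o)
(k(2, 2)*(-22))*2 = ((5 - 4*2)*(-22))*2 = ((5 - 8)*(-22))*2 = -3*(-22)*2 = 66*2 = 132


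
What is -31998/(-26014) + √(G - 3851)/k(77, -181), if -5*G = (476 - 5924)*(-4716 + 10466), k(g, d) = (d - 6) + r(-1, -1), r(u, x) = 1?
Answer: 15999/13007 - √6261349/186 ≈ -12.223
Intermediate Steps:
k(g, d) = -5 + d (k(g, d) = (d - 6) + 1 = (-6 + d) + 1 = -5 + d)
G = 6265200 (G = -(476 - 5924)*(-4716 + 10466)/5 = -(-5448)*5750/5 = -⅕*(-31326000) = 6265200)
-31998/(-26014) + √(G - 3851)/k(77, -181) = -31998/(-26014) + √(6265200 - 3851)/(-5 - 181) = -31998*(-1/26014) + √6261349/(-186) = 15999/13007 + √6261349*(-1/186) = 15999/13007 - √6261349/186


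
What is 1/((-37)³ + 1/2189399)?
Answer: -2189399/110899627546 ≈ -1.9742e-5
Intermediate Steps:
1/((-37)³ + 1/2189399) = 1/(-50653 + 1/2189399) = 1/(-110899627546/2189399) = -2189399/110899627546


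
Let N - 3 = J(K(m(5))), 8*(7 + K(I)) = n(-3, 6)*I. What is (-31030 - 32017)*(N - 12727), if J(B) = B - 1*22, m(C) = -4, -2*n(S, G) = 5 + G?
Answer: 3215460047/4 ≈ 8.0386e+8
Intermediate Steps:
n(S, G) = -5/2 - G/2 (n(S, G) = -(5 + G)/2 = -5/2 - G/2)
K(I) = -7 - 11*I/16 (K(I) = -7 + ((-5/2 - ½*6)*I)/8 = -7 + ((-5/2 - 3)*I)/8 = -7 + (-11*I/2)/8 = -7 - 11*I/16)
J(B) = -22 + B (J(B) = B - 22 = -22 + B)
N = -93/4 (N = 3 + (-22 + (-7 - 11/16*(-4))) = 3 + (-22 + (-7 + 11/4)) = 3 + (-22 - 17/4) = 3 - 105/4 = -93/4 ≈ -23.250)
(-31030 - 32017)*(N - 12727) = (-31030 - 32017)*(-93/4 - 12727) = -63047*(-51001/4) = 3215460047/4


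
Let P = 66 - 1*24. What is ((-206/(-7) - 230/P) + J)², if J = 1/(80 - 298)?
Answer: 12019394689/20958084 ≈ 573.50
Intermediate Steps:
P = 42 (P = 66 - 24 = 42)
J = -1/218 (J = 1/(-218) = -1/218 ≈ -0.0045872)
((-206/(-7) - 230/P) + J)² = ((-206/(-7) - 230/42) - 1/218)² = ((-206*(-⅐) - 230*1/42) - 1/218)² = ((206/7 - 115/21) - 1/218)² = (503/21 - 1/218)² = (109633/4578)² = 12019394689/20958084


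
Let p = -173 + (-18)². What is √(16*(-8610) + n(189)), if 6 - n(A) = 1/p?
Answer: I*√3140929105/151 ≈ 371.15*I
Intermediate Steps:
p = 151 (p = -173 + 324 = 151)
n(A) = 905/151 (n(A) = 6 - 1/151 = 905/151)
√(16*(-8610) + n(189)) = √(16*(-8610) + 905/151) = √(-137760 + 905/151) = √(-20800855/151) = I*√3140929105/151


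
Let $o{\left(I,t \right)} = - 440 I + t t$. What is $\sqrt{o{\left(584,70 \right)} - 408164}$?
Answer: $16 i \sqrt{2579} \approx 812.54 i$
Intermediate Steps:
$o{\left(I,t \right)} = t^{2} - 440 I$ ($o{\left(I,t \right)} = - 440 I + t^{2} = t^{2} - 440 I$)
$\sqrt{o{\left(584,70 \right)} - 408164} = \sqrt{\left(70^{2} - 256960\right) - 408164} = \sqrt{\left(4900 - 256960\right) - 408164} = \sqrt{-252060 - 408164} = \sqrt{-660224} = 16 i \sqrt{2579}$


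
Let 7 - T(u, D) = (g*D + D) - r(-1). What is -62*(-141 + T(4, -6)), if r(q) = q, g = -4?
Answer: 9486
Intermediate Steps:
T(u, D) = 6 + 3*D (T(u, D) = 7 - ((-4*D + D) - 1*(-1)) = 7 - (-3*D + 1) = 7 - (1 - 3*D) = 7 + (-1 + 3*D) = 6 + 3*D)
-62*(-141 + T(4, -6)) = -62*(-141 + (6 + 3*(-6))) = -62*(-141 + (6 - 18)) = -62*(-141 - 12) = -62*(-153) = 9486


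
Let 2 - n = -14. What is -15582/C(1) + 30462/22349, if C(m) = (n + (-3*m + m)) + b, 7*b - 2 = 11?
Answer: -811437848/826913 ≈ -981.29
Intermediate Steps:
b = 13/7 (b = 2/7 + (1/7)*11 = 2/7 + 11/7 = 13/7 ≈ 1.8571)
n = 16 (n = 2 - 1*(-14) = 2 + 14 = 16)
C(m) = 125/7 - 2*m (C(m) = (16 + (-3*m + m)) + 13/7 = (16 - 2*m) + 13/7 = 125/7 - 2*m)
-15582/C(1) + 30462/22349 = -15582/(125/7 - 2*1) + 30462/22349 = -15582/(125/7 - 2) + 30462*(1/22349) = -15582/111/7 + 30462/22349 = -15582*7/111 + 30462/22349 = -36358/37 + 30462/22349 = -811437848/826913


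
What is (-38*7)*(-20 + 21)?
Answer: -266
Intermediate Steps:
(-38*7)*(-20 + 21) = -266*1 = -266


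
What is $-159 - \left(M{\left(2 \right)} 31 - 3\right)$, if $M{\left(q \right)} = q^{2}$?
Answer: $-280$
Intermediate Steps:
$-159 - \left(M{\left(2 \right)} 31 - 3\right) = -159 - \left(2^{2} \cdot 31 - 3\right) = -159 - \left(4 \cdot 31 - 3\right) = -159 - \left(124 - 3\right) = -159 - 121 = -280$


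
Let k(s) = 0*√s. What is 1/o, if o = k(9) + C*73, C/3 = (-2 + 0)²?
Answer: 1/876 ≈ 0.0011416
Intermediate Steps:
k(s) = 0
C = 12 (C = 3*(-2 + 0)² = 3*(-2)² = 3*4 = 12)
o = 876 (o = 0 + 12*73 = 0 + 876 = 876)
1/o = 1/876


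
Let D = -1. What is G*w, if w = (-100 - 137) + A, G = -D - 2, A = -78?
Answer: 315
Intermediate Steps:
G = -1 (G = -1*(-1) - 2 = 1 - 2 = -1)
w = -315 (w = (-100 - 137) - 78 = -237 - 78 = -315)
G*w = -1*(-315) = 315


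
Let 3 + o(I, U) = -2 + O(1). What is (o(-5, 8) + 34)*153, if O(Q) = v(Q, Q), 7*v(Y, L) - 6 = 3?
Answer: 32436/7 ≈ 4633.7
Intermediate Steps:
v(Y, L) = 9/7 (v(Y, L) = 6/7 + (1/7)*3 = 6/7 + 3/7 = 9/7)
O(Q) = 9/7
o(I, U) = -26/7 (o(I, U) = -3 + (-2 + 9/7) = -3 - 5/7 = -26/7)
(o(-5, 8) + 34)*153 = (-26/7 + 34)*153 = (212/7)*153 = 32436/7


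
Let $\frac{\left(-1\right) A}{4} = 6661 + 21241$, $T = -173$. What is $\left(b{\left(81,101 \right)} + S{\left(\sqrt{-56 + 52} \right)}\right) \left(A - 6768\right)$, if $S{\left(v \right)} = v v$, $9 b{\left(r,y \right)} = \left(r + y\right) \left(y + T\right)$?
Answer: $172828960$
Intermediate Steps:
$b{\left(r,y \right)} = \frac{\left(-173 + y\right) \left(r + y\right)}{9}$ ($b{\left(r,y \right)} = \frac{\left(r + y\right) \left(y - 173\right)}{9} = \frac{\left(r + y\right) \left(-173 + y\right)}{9} = \frac{\left(-173 + y\right) \left(r + y\right)}{9}$)
$A = -111608$ ($A = - 4 \left(6661 + 21241\right) = \left(-4\right) 27902 = -111608$)
$S{\left(v \right)} = v^{2}$
$\left(b{\left(81,101 \right)} + S{\left(\sqrt{-56 + 52} \right)}\right) \left(A - 6768\right) = \left(\left(\left(- \frac{173}{9}\right) 81 - \frac{17473}{9} + \frac{101^{2}}{9} + \frac{1}{9} \cdot 81 \cdot 101\right) + \left(\sqrt{-56 + 52}\right)^{2}\right) \left(-111608 - 6768\right) = \left(\left(-1557 - \frac{17473}{9} + \frac{1}{9} \cdot 10201 + 909\right) + \left(\sqrt{-4}\right)^{2}\right) \left(-118376\right) = \left(\left(-1557 - \frac{17473}{9} + \frac{10201}{9} + 909\right) + \left(2 i\right)^{2}\right) \left(-118376\right) = \left(-1456 - 4\right) \left(-118376\right) = \left(-1460\right) \left(-118376\right) = 172828960$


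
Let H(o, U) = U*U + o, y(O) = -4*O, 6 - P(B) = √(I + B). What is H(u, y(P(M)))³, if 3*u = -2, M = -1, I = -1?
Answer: 1085977720/27 - 155885824*I*√2 ≈ 4.0221e+7 - 2.2046e+8*I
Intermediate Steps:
u = -⅔ (u = (⅓)*(-2) = -⅔ ≈ -0.66667)
P(B) = 6 - √(-1 + B)
H(o, U) = o + U² (H(o, U) = U² + o = o + U²)
H(u, y(P(M)))³ = (-⅔ + (-4*(6 - √(-1 - 1)))²)³ = (-⅔ + (-4*(6 - √(-2)))²)³ = (-⅔ + (-4*(6 - I*√2))²)³ = (-⅔ + (-24 + 4*I*√2)²)³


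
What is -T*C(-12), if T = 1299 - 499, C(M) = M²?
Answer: -115200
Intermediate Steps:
T = 800
-T*C(-12) = -800*(-12)² = -800*144 = -1*115200 = -115200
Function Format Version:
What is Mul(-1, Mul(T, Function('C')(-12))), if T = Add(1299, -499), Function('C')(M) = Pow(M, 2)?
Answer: -115200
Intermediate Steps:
T = 800
Mul(-1, Mul(T, Function('C')(-12))) = Mul(-1, Mul(800, Pow(-12, 2))) = Mul(-1, Mul(800, 144)) = Mul(-1, 115200) = -115200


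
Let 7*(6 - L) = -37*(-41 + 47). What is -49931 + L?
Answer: -349253/7 ≈ -49893.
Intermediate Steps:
L = 264/7 (L = 6 - (-37)*(-41 + 47)/7 = 6 - (-37)*6/7 = 6 - ⅐*(-222) = 6 + 222/7 = 264/7 ≈ 37.714)
-49931 + L = -49931 + 264/7 = -349253/7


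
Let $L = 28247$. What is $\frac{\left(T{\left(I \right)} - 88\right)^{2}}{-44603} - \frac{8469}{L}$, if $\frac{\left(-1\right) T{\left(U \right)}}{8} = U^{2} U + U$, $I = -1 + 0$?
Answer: $- \frac{11152665}{26806403} \approx -0.41604$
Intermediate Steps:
$I = -1$
$T{\left(U \right)} = - 8 U - 8 U^{3}$ ($T{\left(U \right)} = - 8 \left(U^{2} U + U\right) = - 8 \left(U^{3} + U\right) = - 8 \left(U + U^{3}\right) = - 8 U - 8 U^{3}$)
$\frac{\left(T{\left(I \right)} - 88\right)^{2}}{-44603} - \frac{8469}{L} = \frac{\left(\left(-8\right) \left(-1\right) \left(1 + \left(-1\right)^{2}\right) - 88\right)^{2}}{-44603} - \frac{8469}{28247} = \left(\left(-8\right) \left(-1\right) \left(1 + 1\right) - 88\right)^{2} \left(- \frac{1}{44603}\right) - \frac{8469}{28247} = \left(\left(-8\right) \left(-1\right) 2 - 88\right)^{2} \left(- \frac{1}{44603}\right) - \frac{8469}{28247} = \left(16 - 88\right)^{2} \left(- \frac{1}{44603}\right) - \frac{8469}{28247} = \left(-72\right)^{2} \left(- \frac{1}{44603}\right) - \frac{8469}{28247} = 5184 \left(- \frac{1}{44603}\right) - \frac{8469}{28247} = - \frac{5184}{44603} - \frac{8469}{28247} = - \frac{11152665}{26806403}$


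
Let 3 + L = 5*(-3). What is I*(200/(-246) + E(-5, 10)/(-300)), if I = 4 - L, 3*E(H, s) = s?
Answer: -33451/1845 ≈ -18.131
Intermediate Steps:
L = -18 (L = -3 + 5*(-3) = -3 - 15 = -18)
E(H, s) = s/3
I = 22 (I = 4 - 1*(-18) = 4 + 18 = 22)
I*(200/(-246) + E(-5, 10)/(-300)) = 22*(200/(-246) + ((1/3)*10)/(-300)) = 22*(200*(-1/246) + (10/3)*(-1/300)) = 22*(-100/123 - 1/90) = 22*(-3041/3690) = -33451/1845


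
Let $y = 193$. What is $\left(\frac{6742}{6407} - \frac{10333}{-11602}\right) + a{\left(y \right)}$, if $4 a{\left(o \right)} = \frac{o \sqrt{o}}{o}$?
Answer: $\frac{144424215}{74334014} + \frac{\sqrt{193}}{4} \approx 5.416$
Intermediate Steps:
$a{\left(o \right)} = \frac{\sqrt{o}}{4}$ ($a{\left(o \right)} = \frac{o \sqrt{o} \frac{1}{o}}{4} = \frac{o^{\frac{3}{2}} \frac{1}{o}}{4} = \frac{\sqrt{o}}{4}$)
$\left(\frac{6742}{6407} - \frac{10333}{-11602}\right) + a{\left(y \right)} = \left(\frac{6742}{6407} - \frac{10333}{-11602}\right) + \frac{\sqrt{193}}{4} = \left(6742 \cdot \frac{1}{6407} - - \frac{10333}{11602}\right) + \frac{\sqrt{193}}{4} = \left(\frac{6742}{6407} + \frac{10333}{11602}\right) + \frac{\sqrt{193}}{4} = \frac{144424215}{74334014} + \frac{\sqrt{193}}{4}$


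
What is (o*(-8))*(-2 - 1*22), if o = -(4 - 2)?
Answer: -384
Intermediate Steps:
o = -2 (o = -1*2 = -2)
(o*(-8))*(-2 - 1*22) = (-2*(-8))*(-2 - 1*22) = 16*(-2 - 22) = 16*(-24) = -384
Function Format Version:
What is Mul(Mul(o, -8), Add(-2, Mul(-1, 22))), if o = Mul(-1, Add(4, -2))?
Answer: -384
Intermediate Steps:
o = -2 (o = Mul(-1, 2) = -2)
Mul(Mul(o, -8), Add(-2, Mul(-1, 22))) = Mul(Mul(-2, -8), Add(-2, Mul(-1, 22))) = Mul(16, Add(-2, -22)) = Mul(16, -24) = -384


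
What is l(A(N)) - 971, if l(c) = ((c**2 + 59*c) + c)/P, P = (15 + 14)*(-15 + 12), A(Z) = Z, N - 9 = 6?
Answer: -28534/29 ≈ -983.93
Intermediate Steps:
N = 15 (N = 9 + 6 = 15)
P = -87 (P = 29*(-3) = -87)
l(c) = -20*c/29 - c**2/87 (l(c) = ((c**2 + 59*c) + c)/(-87) = (c**2 + 60*c)*(-1/87) = -20*c/29 - c**2/87)
l(A(N)) - 971 = -1/87*15*(60 + 15) - 971 = -1/87*15*75 - 971 = -375/29 - 971 = -28534/29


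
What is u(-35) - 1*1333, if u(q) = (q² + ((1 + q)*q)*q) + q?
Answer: -41793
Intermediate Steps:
u(q) = q + q² + q²*(1 + q) (u(q) = (q² + (q*(1 + q))*q) + q = (q² + q²*(1 + q)) + q = q + q² + q²*(1 + q))
u(-35) - 1*1333 = -35*(1 + (-35)² + 2*(-35)) - 1*1333 = -35*(1 + 1225 - 70) - 1333 = -35*1156 - 1333 = -40460 - 1333 = -41793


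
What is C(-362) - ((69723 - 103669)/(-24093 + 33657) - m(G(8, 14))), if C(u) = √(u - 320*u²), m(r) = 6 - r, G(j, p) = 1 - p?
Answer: 107831/4782 + I*√41934442 ≈ 22.549 + 6475.7*I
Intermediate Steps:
C(-362) - ((69723 - 103669)/(-24093 + 33657) - m(G(8, 14))) = √(-362*(1 - 320*(-362))) - ((69723 - 103669)/(-24093 + 33657) - (6 - (1 - 1*14))) = √(-362*(1 + 115840)) - (-33946/9564 - (6 - (1 - 14))) = √(-362*115841) - (-33946*1/9564 - (6 - 1*(-13))) = √(-41934442) - (-16973/4782 - (6 + 13)) = I*√41934442 - (-16973/4782 - 1*19) = I*√41934442 - (-16973/4782 - 19) = I*√41934442 - 1*(-107831/4782) = I*√41934442 + 107831/4782 = 107831/4782 + I*√41934442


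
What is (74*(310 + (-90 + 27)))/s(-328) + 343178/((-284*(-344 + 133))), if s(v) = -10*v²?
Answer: 46013666081/8058579520 ≈ 5.7099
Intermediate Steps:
(74*(310 + (-90 + 27)))/s(-328) + 343178/((-284*(-344 + 133))) = (74*(310 + (-90 + 27)))/((-10*(-328)²)) + 343178/((-284*(-344 + 133))) = (74*(310 - 63))/((-10*107584)) + 343178/((-284*(-211))) = (74*247)/(-1075840) + 343178/59924 = 18278*(-1/1075840) + 343178*(1/59924) = -9139/537920 + 171589/29962 = 46013666081/8058579520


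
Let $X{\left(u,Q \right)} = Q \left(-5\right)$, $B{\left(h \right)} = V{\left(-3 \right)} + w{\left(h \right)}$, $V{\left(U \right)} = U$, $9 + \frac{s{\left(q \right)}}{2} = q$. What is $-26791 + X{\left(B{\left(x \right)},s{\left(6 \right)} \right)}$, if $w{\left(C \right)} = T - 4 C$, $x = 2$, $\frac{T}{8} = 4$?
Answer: $-26761$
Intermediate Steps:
$T = 32$ ($T = 8 \cdot 4 = 32$)
$s{\left(q \right)} = -18 + 2 q$
$w{\left(C \right)} = 32 - 4 C$
$B{\left(h \right)} = 29 - 4 h$ ($B{\left(h \right)} = -3 - \left(-32 + 4 h\right) = 29 - 4 h$)
$X{\left(u,Q \right)} = - 5 Q$
$-26791 + X{\left(B{\left(x \right)},s{\left(6 \right)} \right)} = -26791 - 5 \left(-18 + 2 \cdot 6\right) = -26791 - 5 \left(-18 + 12\right) = -26791 - -30 = -26791 + 30 = -26761$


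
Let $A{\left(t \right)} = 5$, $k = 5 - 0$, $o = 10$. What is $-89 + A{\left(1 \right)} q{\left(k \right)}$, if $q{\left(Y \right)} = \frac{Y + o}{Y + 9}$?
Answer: $- \frac{1171}{14} \approx -83.643$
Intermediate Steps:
$k = 5$ ($k = 5 + 0 = 5$)
$q{\left(Y \right)} = \frac{10 + Y}{9 + Y}$ ($q{\left(Y \right)} = \frac{Y + 10}{Y + 9} = \frac{10 + Y}{9 + Y}$)
$-89 + A{\left(1 \right)} q{\left(k \right)} = -89 + 5 \frac{10 + 5}{9 + 5} = -89 + 5 \cdot \frac{1}{14} \cdot 15 = -89 + 5 \cdot \frac{15}{14} = -89 + \frac{75}{14} = - \frac{1171}{14}$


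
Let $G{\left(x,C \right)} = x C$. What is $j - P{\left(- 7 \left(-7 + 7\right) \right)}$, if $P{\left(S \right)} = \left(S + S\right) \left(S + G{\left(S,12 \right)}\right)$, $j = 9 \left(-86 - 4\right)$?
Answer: $-810$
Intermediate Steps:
$G{\left(x,C \right)} = C x$
$j = -810$ ($j = 9 \left(-90\right) = -810$)
$P{\left(S \right)} = 26 S^{2}$ ($P{\left(S \right)} = \left(S + S\right) \left(S + 12 S\right) = 2 S 13 S = 26 S^{2}$)
$j - P{\left(- 7 \left(-7 + 7\right) \right)} = -810 - 26 \left(- 7 \left(-7 + 7\right)\right)^{2} = -810 - 26 \left(\left(-7\right) 0\right)^{2} = -810 - 26 \cdot 0^{2} = -810 - 26 \cdot 0 = -810 - 0 = -810 + 0 = -810$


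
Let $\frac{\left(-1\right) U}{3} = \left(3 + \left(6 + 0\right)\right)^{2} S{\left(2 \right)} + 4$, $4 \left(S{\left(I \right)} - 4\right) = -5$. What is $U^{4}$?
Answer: $\frac{54816861553281}{256} \approx 2.1413 \cdot 10^{11}$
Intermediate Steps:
$S{\left(I \right)} = \frac{11}{4}$ ($S{\left(I \right)} = 4 + \frac{1}{4} \left(-5\right) = 4 - \frac{5}{4} = \frac{11}{4}$)
$U = - \frac{2721}{4}$ ($U = - 3 \left(\left(3 + \left(6 + 0\right)\right)^{2} \cdot \frac{11}{4} + 4\right) = - 3 \left(\left(3 + 6\right)^{2} \cdot \frac{11}{4} + 4\right) = - 3 \left(9^{2} \cdot \frac{11}{4} + 4\right) = - 3 \left(81 \cdot \frac{11}{4} + 4\right) = - 3 \left(\frac{891}{4} + 4\right) = \left(-3\right) \frac{907}{4} = - \frac{2721}{4} \approx -680.25$)
$U^{4} = \left(- \frac{2721}{4}\right)^{4} = \frac{54816861553281}{256}$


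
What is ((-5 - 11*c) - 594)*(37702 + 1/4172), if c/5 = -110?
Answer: 857402752995/4172 ≈ 2.0551e+8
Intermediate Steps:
c = -550 (c = 5*(-110) = -550)
((-5 - 11*c) - 594)*(37702 + 1/4172) = ((-5 - 11*(-550)) - 594)*(37702 + 1/4172) = ((-5 + 6050) - 594)*(37702 + 1/4172) = (6045 - 594)*(157292745/4172) = 5451*(157292745/4172) = 857402752995/4172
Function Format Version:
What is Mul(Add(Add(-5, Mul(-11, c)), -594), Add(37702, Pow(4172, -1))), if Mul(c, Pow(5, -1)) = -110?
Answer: Rational(857402752995, 4172) ≈ 2.0551e+8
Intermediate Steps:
c = -550 (c = Mul(5, -110) = -550)
Mul(Add(Add(-5, Mul(-11, c)), -594), Add(37702, Pow(4172, -1))) = Mul(Add(Add(-5, Mul(-11, -550)), -594), Add(37702, Pow(4172, -1))) = Mul(Add(Add(-5, 6050), -594), Add(37702, Rational(1, 4172))) = Mul(Add(6045, -594), Rational(157292745, 4172)) = Mul(5451, Rational(157292745, 4172)) = Rational(857402752995, 4172)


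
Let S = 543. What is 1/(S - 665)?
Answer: -1/122 ≈ -0.0081967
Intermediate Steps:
1/(S - 665) = 1/(543 - 665) = 1/(-122) = -1/122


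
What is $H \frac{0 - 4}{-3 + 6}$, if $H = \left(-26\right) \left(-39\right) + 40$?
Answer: $- \frac{4216}{3} \approx -1405.3$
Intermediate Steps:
$H = 1054$ ($H = 1014 + 40 = 1054$)
$H \frac{0 - 4}{-3 + 6} = 1054 \frac{0 - 4}{-3 + 6} = 1054 \left(- \frac{4}{3}\right) = - \frac{4216}{3}$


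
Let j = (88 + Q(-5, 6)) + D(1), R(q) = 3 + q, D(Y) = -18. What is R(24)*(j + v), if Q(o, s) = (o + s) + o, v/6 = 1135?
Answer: 185652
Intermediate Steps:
v = 6810 (v = 6*1135 = 6810)
Q(o, s) = s + 2*o
j = 66 (j = (88 + (6 + 2*(-5))) - 18 = (88 + (6 - 10)) - 18 = (88 - 4) - 18 = 84 - 18 = 66)
R(24)*(j + v) = (3 + 24)*(66 + 6810) = 27*6876 = 185652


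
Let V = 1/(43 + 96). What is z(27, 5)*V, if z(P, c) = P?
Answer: 27/139 ≈ 0.19424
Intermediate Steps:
V = 1/139 ≈ 0.0071942
z(27, 5)*V = 27*(1/139) = 27/139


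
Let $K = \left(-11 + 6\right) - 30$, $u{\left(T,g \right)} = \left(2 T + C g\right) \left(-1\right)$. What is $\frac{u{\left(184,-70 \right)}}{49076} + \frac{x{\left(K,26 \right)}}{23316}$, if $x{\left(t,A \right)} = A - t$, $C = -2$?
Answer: $- \frac{2212723}{286064004} \approx -0.0077351$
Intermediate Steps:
$u{\left(T,g \right)} = - 2 T + 2 g$ ($u{\left(T,g \right)} = \left(2 T - 2 g\right) \left(-1\right) = \left(- 2 g + 2 T\right) \left(-1\right) = - 2 T + 2 g$)
$K = -35$ ($K = -5 - 30 = -35$)
$\frac{u{\left(184,-70 \right)}}{49076} + \frac{x{\left(K,26 \right)}}{23316} = \frac{\left(-2\right) 184 + 2 \left(-70\right)}{49076} + \frac{26 - -35}{23316} = \left(-368 - 140\right) \frac{1}{49076} + \left(26 + 35\right) \frac{1}{23316} = \left(-508\right) \frac{1}{49076} + 61 \cdot \frac{1}{23316} = - \frac{127}{12269} + \frac{61}{23316} = - \frac{2212723}{286064004}$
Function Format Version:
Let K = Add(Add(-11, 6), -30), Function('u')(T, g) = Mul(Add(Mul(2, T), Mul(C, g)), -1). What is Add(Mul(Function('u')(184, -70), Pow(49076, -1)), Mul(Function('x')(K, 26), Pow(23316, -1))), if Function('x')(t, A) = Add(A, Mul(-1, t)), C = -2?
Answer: Rational(-2212723, 286064004) ≈ -0.0077351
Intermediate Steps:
Function('u')(T, g) = Add(Mul(-2, T), Mul(2, g)) (Function('u')(T, g) = Mul(Add(Mul(2, T), Mul(-2, g)), -1) = Mul(Add(Mul(-2, g), Mul(2, T)), -1) = Add(Mul(-2, T), Mul(2, g)))
K = -35 (K = Add(-5, -30) = -35)
Add(Mul(Function('u')(184, -70), Pow(49076, -1)), Mul(Function('x')(K, 26), Pow(23316, -1))) = Add(Mul(Add(Mul(-2, 184), Mul(2, -70)), Pow(49076, -1)), Mul(Add(26, Mul(-1, -35)), Pow(23316, -1))) = Add(Mul(Add(-368, -140), Rational(1, 49076)), Mul(Add(26, 35), Rational(1, 23316))) = Add(Mul(-508, Rational(1, 49076)), Mul(61, Rational(1, 23316))) = Add(Rational(-127, 12269), Rational(61, 23316)) = Rational(-2212723, 286064004)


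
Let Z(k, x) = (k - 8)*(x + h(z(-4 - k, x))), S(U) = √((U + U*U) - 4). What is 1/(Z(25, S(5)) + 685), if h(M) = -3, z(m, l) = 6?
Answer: 317/197221 - 17*√26/394442 ≈ 0.0013876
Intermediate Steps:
S(U) = √(-4 + U + U²) (S(U) = √((U + U²) - 4) = √(-4 + U + U²))
Z(k, x) = (-8 + k)*(-3 + x) (Z(k, x) = (k - 8)*(x - 3) = (-8 + k)*(-3 + x))
1/(Z(25, S(5)) + 685) = 1/((24 - 8*√(-4 + 5 + 5²) - 3*25 + 25*√(-4 + 5 + 5²)) + 685) = 1/((24 - 8*√(-4 + 5 + 25) - 75 + 25*√(-4 + 5 + 25)) + 685) = 1/((24 - 8*√26 - 75 + 25*√26) + 685) = 1/((-51 + 17*√26) + 685) = 1/(634 + 17*√26)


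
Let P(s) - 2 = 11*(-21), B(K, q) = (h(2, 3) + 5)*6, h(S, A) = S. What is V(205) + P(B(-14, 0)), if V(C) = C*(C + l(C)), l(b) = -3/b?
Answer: 41793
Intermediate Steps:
B(K, q) = 42 (B(K, q) = (2 + 5)*6 = 7*6 = 42)
P(s) = -229 (P(s) = 2 + 11*(-21) = 2 - 231 = -229)
V(C) = C*(C - 3/C)
V(205) + P(B(-14, 0)) = (-3 + 205**2) - 229 = (-3 + 42025) - 229 = 42022 - 229 = 41793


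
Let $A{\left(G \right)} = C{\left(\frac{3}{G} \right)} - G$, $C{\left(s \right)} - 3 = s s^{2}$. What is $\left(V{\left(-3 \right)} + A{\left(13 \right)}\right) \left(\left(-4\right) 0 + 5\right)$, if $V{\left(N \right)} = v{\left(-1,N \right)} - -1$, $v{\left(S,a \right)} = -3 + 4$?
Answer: $- \frac{87745}{2197} \approx -39.939$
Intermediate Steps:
$C{\left(s \right)} = 3 + s^{3}$ ($C{\left(s \right)} = 3 + s s^{2} = 3 + s^{3}$)
$v{\left(S,a \right)} = 1$
$V{\left(N \right)} = 2$ ($V{\left(N \right)} = 1 - -1 = 1 + 1 = 2$)
$A{\left(G \right)} = 3 - G + \frac{27}{G^{3}}$ ($A{\left(G \right)} = \left(3 + \left(\frac{3}{G}\right)^{3}\right) - G = \left(3 + \frac{27}{G^{3}}\right) - G = 3 - G + \frac{27}{G^{3}}$)
$\left(V{\left(-3 \right)} + A{\left(13 \right)}\right) \left(\left(-4\right) 0 + 5\right) = \left(2 + \left(3 - 13 + \frac{27}{2197}\right)\right) \left(\left(-4\right) 0 + 5\right) = \left(2 + \left(3 - 13 + 27 \cdot \frac{1}{2197}\right)\right) \left(0 + 5\right) = \left(2 + \left(3 - 13 + \frac{27}{2197}\right)\right) 5 = \left(2 - \frac{21943}{2197}\right) 5 = \left(- \frac{17549}{2197}\right) 5 = - \frac{87745}{2197}$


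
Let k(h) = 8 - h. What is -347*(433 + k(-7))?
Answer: -155456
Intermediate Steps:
-347*(433 + k(-7)) = -347*(433 + (8 - 1*(-7))) = -347*(433 + (8 + 7)) = -347*(433 + 15) = -347*448 = -155456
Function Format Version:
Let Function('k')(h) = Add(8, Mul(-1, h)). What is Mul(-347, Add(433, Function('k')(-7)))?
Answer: -155456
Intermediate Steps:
Mul(-347, Add(433, Function('k')(-7))) = Mul(-347, Add(433, Add(8, Mul(-1, -7)))) = Mul(-347, Add(433, Add(8, 7))) = Mul(-347, Add(433, 15)) = Mul(-347, 448) = -155456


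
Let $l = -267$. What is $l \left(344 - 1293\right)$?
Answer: $253383$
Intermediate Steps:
$l \left(344 - 1293\right) = - 267 \left(344 - 1293\right) = \left(-267\right) \left(-949\right) = 253383$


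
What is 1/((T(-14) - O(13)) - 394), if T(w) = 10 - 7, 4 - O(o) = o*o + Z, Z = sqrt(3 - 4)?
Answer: -226/51077 - I/51077 ≈ -0.0044247 - 1.9578e-5*I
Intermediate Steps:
Z = I (Z = sqrt(-1) = I ≈ 1.0*I)
O(o) = 4 - I - o**2 (O(o) = 4 - (o*o + I) = 4 - (o**2 + I) = 4 - (I + o**2) = 4 + (-I - o**2) = 4 - I - o**2)
T(w) = 3
1/((T(-14) - O(13)) - 394) = 1/((3 - (4 - I - 1*13**2)) - 394) = 1/((3 - (4 - I - 1*169)) - 394) = 1/((3 - (4 - I - 169)) - 394) = 1/((3 - (-165 - I)) - 394) = 1/((3 + (165 + I)) - 394) = 1/((168 + I) - 394) = 1/(-226 + I) = (-226 - I)/51077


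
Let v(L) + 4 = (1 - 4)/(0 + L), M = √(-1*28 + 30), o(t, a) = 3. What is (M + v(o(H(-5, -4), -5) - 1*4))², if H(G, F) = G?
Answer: (1 - √2)² ≈ 0.17157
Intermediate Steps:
M = √2 (M = √(-28 + 30) = √2 ≈ 1.4142)
v(L) = -4 - 3/L (v(L) = -4 + (1 - 4)/(0 + L) = -4 - 3/L)
(M + v(o(H(-5, -4), -5) - 1*4))² = (√2 + (-4 - 3/(3 - 1*4)))² = (√2 + (-4 - 3/(3 - 4)))² = (√2 + (-4 - 3/(-1)))² = (√2 + (-4 - 3*(-1)))² = (√2 + (-4 + 3))² = (√2 - 1)² = (-1 + √2)²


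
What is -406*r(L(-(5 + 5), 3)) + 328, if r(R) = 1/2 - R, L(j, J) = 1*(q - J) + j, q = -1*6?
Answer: -7589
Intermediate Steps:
q = -6
L(j, J) = -6 + j - J (L(j, J) = 1*(-6 - J) + j = (-6 - J) + j = -6 + j - J)
r(R) = ½ - R
-406*r(L(-(5 + 5), 3)) + 328 = -406*(½ - (-6 - (5 + 5) - 1*3)) + 328 = -406*(½ - (-6 - 1*10 - 3)) + 328 = -406*(½ - (-6 - 10 - 3)) + 328 = -406*(½ - 1*(-19)) + 328 = -406*(½ + 19) + 328 = -406*39/2 + 328 = -7917 + 328 = -7589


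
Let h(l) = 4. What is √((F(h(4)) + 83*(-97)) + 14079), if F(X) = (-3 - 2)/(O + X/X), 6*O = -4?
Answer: √6013 ≈ 77.544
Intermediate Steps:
O = -⅔ (O = (⅙)*(-4) = -⅔ ≈ -0.66667)
F(X) = -15 (F(X) = (-3 - 2)/(-⅔ + X/X) = -5/(-⅔ + 1) = -5/⅓ = -5*3 = -15)
√((F(h(4)) + 83*(-97)) + 14079) = √((-15 + 83*(-97)) + 14079) = √((-15 - 8051) + 14079) = √(-8066 + 14079) = √6013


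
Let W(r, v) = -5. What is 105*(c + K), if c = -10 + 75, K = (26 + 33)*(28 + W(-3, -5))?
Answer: 149310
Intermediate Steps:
K = 1357 (K = (26 + 33)*(28 - 5) = 59*23 = 1357)
c = 65
105*(c + K) = 105*(65 + 1357) = 105*1422 = 149310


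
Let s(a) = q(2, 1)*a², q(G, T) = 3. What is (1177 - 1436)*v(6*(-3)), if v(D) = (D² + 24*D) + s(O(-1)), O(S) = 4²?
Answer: -170940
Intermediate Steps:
O(S) = 16
s(a) = 3*a²
v(D) = 768 + D² + 24*D (v(D) = (D² + 24*D) + 3*16² = (D² + 24*D) + 3*256 = (D² + 24*D) + 768 = 768 + D² + 24*D)
(1177 - 1436)*v(6*(-3)) = (1177 - 1436)*(768 + (6*(-3))² + 24*(6*(-3))) = -259*(768 + (-18)² + 24*(-18)) = -259*(768 + 324 - 432) = -259*660 = -170940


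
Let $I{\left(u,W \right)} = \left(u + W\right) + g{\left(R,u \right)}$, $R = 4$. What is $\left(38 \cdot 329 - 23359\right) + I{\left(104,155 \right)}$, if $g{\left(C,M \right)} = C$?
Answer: $-10594$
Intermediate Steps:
$I{\left(u,W \right)} = 4 + W + u$ ($I{\left(u,W \right)} = \left(u + W\right) + 4 = \left(W + u\right) + 4 = 4 + W + u$)
$\left(38 \cdot 329 - 23359\right) + I{\left(104,155 \right)} = \left(38 \cdot 329 - 23359\right) + \left(4 + 155 + 104\right) = \left(12502 - 23359\right) + 263 = -10857 + 263 = -10594$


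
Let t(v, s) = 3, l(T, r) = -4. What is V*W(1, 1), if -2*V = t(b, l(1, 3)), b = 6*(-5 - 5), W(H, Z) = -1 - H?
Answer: 3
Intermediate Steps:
b = -60 (b = 6*(-10) = -60)
V = -3/2 (V = -½*3 = -3/2 ≈ -1.5000)
V*W(1, 1) = -3*(-1 - 1*1)/2 = -3*(-1 - 1)/2 = -3/2*(-2) = 3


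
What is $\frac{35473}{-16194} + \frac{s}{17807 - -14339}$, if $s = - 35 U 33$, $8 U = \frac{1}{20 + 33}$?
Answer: $- \frac{241756144331}{110361332688} \approx -2.1906$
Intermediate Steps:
$U = \frac{1}{424}$ ($U = \frac{1}{8 \left(20 + 33\right)} = \frac{1}{8 \cdot 53} = \frac{1}{8} \cdot \frac{1}{53} = \frac{1}{424} \approx 0.0023585$)
$s = - \frac{1155}{424}$ ($s = \left(-35\right) \frac{1}{424} \cdot 33 = \left(- \frac{35}{424}\right) 33 = - \frac{1155}{424} \approx -2.7241$)
$\frac{35473}{-16194} + \frac{s}{17807 - -14339} = \frac{35473}{-16194} - \frac{1155}{424 \left(17807 - -14339\right)} = 35473 \left(- \frac{1}{16194}\right) - \frac{1155}{424 \left(17807 + 14339\right)} = - \frac{35473}{16194} - \frac{1155}{424 \cdot 32146} = - \frac{35473}{16194} - \frac{1155}{13629904} = - \frac{241756144331}{110361332688}$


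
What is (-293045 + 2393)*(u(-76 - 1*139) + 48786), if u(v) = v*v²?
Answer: 2874428822028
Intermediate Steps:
u(v) = v³
(-293045 + 2393)*(u(-76 - 1*139) + 48786) = (-293045 + 2393)*((-76 - 1*139)³ + 48786) = -290652*((-76 - 139)³ + 48786) = -290652*((-215)³ + 48786) = -290652*(-9938375 + 48786) = -290652*(-9889589) = 2874428822028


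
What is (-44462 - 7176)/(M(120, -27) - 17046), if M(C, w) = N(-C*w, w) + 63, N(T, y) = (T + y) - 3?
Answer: 51638/13773 ≈ 3.7492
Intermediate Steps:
N(T, y) = -3 + T + y
M(C, w) = 60 + w - C*w (M(C, w) = (-3 - C*w + w) + 63 = (-3 + w - C*w) + 63 = 60 + w - C*w)
(-44462 - 7176)/(M(120, -27) - 17046) = (-44462 - 7176)/((60 - 27 - 1*120*(-27)) - 17046) = -51638/((60 - 27 + 3240) - 17046) = -51638/(3273 - 17046) = -51638/(-13773) = -51638*(-1/13773) = 51638/13773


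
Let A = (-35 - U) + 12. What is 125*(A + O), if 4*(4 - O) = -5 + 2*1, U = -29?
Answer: 5375/4 ≈ 1343.8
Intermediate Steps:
O = 19/4 (O = 4 - (-5 + 2*1)/4 = 4 - (-5 + 2)/4 = 4 - 1/4*(-3) = 4 + 3/4 = 19/4 ≈ 4.7500)
A = 6 (A = (-35 - 1*(-29)) + 12 = (-35 + 29) + 12 = -6 + 12 = 6)
125*(A + O) = 125*(6 + 19/4) = 125*(43/4) = 5375/4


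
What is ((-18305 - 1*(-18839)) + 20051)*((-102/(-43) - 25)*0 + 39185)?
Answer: 806623225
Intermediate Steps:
((-18305 - 1*(-18839)) + 20051)*((-102/(-43) - 25)*0 + 39185) = ((-18305 + 18839) + 20051)*((-102*(-1/43) - 25)*0 + 39185) = (534 + 20051)*((102/43 - 25)*0 + 39185) = 20585*(-973/43*0 + 39185) = 20585*(0 + 39185) = 20585*39185 = 806623225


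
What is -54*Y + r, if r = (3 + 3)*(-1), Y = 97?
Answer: -5244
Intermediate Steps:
r = -6 (r = 6*(-1) = -6)
-54*Y + r = -54*97 - 6 = -5238 - 6 = -5244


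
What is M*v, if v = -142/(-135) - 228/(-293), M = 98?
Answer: 7093828/39555 ≈ 179.34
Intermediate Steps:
v = 72386/39555 (v = -142*(-1/135) - 228*(-1/293) = 142/135 + 228/293 = 72386/39555 ≈ 1.8300)
M*v = 98*(72386/39555) = 7093828/39555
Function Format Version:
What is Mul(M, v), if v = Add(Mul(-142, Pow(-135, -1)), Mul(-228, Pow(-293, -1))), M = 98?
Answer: Rational(7093828, 39555) ≈ 179.34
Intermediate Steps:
v = Rational(72386, 39555) (v = Add(Mul(-142, Rational(-1, 135)), Mul(-228, Rational(-1, 293))) = Add(Rational(142, 135), Rational(228, 293)) = Rational(72386, 39555) ≈ 1.8300)
Mul(M, v) = Mul(98, Rational(72386, 39555)) = Rational(7093828, 39555)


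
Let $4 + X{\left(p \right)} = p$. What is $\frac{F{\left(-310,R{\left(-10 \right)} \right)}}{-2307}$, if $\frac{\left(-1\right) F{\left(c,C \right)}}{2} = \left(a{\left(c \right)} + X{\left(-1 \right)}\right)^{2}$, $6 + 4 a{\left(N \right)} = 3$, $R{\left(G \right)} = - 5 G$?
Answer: $\frac{529}{18456} \approx 0.028663$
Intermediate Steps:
$X{\left(p \right)} = -4 + p$
$a{\left(N \right)} = - \frac{3}{4}$ ($a{\left(N \right)} = - \frac{3}{2} + \frac{1}{4} \cdot 3 = - \frac{3}{2} + \frac{3}{4} = - \frac{3}{4}$)
$F{\left(c,C \right)} = - \frac{529}{8}$ ($F{\left(c,C \right)} = - 2 \left(- \frac{3}{4} - 5\right)^{2} = - 2 \left(- \frac{23}{4}\right)^{2} = \left(-2\right) \frac{529}{16} = - \frac{529}{8}$)
$\frac{F{\left(-310,R{\left(-10 \right)} \right)}}{-2307} = - \frac{529}{8 \left(-2307\right)} = \left(- \frac{529}{8}\right) \left(- \frac{1}{2307}\right) = \frac{529}{18456}$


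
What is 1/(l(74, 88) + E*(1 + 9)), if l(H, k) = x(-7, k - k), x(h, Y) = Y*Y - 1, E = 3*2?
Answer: 1/59 ≈ 0.016949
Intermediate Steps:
E = 6
x(h, Y) = -1 + Y**2 (x(h, Y) = Y**2 - 1 = -1 + Y**2)
l(H, k) = -1 (l(H, k) = -1 + (k - k)**2 = -1 + 0**2 = -1 + 0 = -1)
1/(l(74, 88) + E*(1 + 9)) = 1/(-1 + 6*(1 + 9)) = 1/(-1 + 6*10) = 1/(-1 + 60) = 1/59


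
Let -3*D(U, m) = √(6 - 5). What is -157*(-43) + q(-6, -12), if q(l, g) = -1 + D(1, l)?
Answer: 20249/3 ≈ 6749.7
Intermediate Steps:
D(U, m) = -⅓ (D(U, m) = -√(6 - 5)/3 = -√1/3 = -⅓*1 = -⅓)
q(l, g) = -4/3 (q(l, g) = -1 - ⅓ = -4/3)
-157*(-43) + q(-6, -12) = -157*(-43) - 4/3 = 6751 - 4/3 = 20249/3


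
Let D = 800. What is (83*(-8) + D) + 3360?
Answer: 3496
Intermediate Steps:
(83*(-8) + D) + 3360 = (83*(-8) + 800) + 3360 = (-664 + 800) + 3360 = 136 + 3360 = 3496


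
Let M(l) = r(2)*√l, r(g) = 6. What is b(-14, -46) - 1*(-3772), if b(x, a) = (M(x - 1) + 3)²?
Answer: 3241 + 36*I*√15 ≈ 3241.0 + 139.43*I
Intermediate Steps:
M(l) = 6*√l
b(x, a) = (3 + 6*√(-1 + x))² (b(x, a) = (6*√(x - 1) + 3)² = (6*√(-1 + x) + 3)² = (3 + 6*√(-1 + x))²)
b(-14, -46) - 1*(-3772) = 9*(1 + 2*√(-1 - 14))² - 1*(-3772) = 9*(1 + 2*√(-15))² + 3772 = 9*(1 + 2*(I*√15))² + 3772 = 9*(1 + 2*I*√15)² + 3772 = 3772 + 9*(1 + 2*I*√15)²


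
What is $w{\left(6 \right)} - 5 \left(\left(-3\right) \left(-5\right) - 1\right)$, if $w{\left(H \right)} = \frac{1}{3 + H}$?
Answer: $- \frac{629}{9} \approx -69.889$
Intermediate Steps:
$w{\left(6 \right)} - 5 \left(\left(-3\right) \left(-5\right) - 1\right) = \frac{1}{3 + 6} - 5 \left(\left(-3\right) \left(-5\right) - 1\right) = \frac{1}{9} - 5 \left(15 - 1\right) = \frac{1}{9} - 70 = - \frac{629}{9}$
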